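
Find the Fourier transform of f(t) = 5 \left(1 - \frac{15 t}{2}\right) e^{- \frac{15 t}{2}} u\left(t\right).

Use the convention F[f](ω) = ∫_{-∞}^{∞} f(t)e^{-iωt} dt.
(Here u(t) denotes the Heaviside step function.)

F(ω) = \frac{20 i \omega}{- 4 \omega^{2} + 60 i \omega + 225}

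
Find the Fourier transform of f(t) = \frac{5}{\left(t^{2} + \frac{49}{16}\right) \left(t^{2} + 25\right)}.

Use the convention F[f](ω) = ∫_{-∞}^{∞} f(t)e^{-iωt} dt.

F(ω) = - \frac{16 \pi e^{- 5 \left|{\omega}\right|}}{351} + \frac{320 \pi e^{- \frac{7 \left|{\omega}\right|}{4}}}{2457}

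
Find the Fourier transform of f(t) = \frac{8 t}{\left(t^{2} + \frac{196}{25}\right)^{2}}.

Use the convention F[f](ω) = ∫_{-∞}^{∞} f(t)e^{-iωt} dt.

F(ω) = - \frac{10 i \pi \omega e^{- \frac{14 \left|{\omega}\right|}{5}}}{7}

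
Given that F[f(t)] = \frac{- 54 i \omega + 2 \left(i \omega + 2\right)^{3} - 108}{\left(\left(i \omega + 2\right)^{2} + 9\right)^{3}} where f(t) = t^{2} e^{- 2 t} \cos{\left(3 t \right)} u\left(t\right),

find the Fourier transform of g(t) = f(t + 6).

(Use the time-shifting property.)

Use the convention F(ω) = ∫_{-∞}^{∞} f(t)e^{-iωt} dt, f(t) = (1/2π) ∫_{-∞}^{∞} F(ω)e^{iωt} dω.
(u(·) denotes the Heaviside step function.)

F[g](ω) = \frac{2 \left(- 27 i \omega + \left(i \omega + 2\right)^{3} - 54\right) e^{6 i \omega}}{\left(\left(i \omega + 2\right)^{2} + 9\right)^{3}}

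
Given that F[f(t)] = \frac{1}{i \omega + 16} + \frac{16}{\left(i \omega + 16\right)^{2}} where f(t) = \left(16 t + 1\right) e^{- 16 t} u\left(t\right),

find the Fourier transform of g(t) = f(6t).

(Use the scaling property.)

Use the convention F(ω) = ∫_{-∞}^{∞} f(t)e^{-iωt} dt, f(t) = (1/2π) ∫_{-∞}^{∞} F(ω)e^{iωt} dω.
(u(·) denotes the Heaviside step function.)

F[g](ω) = \frac{- i \omega - 192}{\omega^{2} - 192 i \omega - 9216}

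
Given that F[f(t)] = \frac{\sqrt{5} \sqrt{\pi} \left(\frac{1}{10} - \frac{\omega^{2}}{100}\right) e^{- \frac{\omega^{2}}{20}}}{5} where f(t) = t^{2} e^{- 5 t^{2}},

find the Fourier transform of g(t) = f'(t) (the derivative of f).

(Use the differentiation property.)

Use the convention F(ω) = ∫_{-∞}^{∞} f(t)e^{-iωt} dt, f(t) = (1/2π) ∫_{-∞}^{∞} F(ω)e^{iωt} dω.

F[g](ω) = \frac{\sqrt{5} i \sqrt{\pi} \omega \left(10 - \omega^{2}\right) e^{- \frac{\omega^{2}}{20}}}{500}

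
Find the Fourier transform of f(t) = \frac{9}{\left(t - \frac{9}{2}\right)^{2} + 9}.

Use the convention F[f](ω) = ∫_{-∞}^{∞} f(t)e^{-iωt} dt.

F(ω) = 3 \pi e^{- \frac{9 i \omega}{2} - 3 \left|{\omega}\right|}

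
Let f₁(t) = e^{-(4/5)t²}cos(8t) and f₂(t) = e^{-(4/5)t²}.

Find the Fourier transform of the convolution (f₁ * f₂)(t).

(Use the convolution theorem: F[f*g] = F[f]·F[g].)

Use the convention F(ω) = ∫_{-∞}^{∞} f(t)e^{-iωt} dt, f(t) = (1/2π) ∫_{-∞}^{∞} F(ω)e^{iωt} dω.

F[f₁*f₂](ω) = \frac{5 \pi \left(e^{10 \omega} + 1\right) e^{- \frac{5 \omega^{2}}{8} - 5 \omega - 20}}{8}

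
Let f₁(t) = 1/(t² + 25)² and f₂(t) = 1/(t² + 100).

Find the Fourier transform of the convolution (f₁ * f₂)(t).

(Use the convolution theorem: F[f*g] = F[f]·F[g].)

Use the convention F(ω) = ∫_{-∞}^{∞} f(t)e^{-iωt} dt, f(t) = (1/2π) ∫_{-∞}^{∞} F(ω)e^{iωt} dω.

F[f₁*f₂](ω) = \frac{\pi^{2} \left(5 \left|{\omega}\right| + 1\right) e^{- 15 \left|{\omega}\right|}}{2500}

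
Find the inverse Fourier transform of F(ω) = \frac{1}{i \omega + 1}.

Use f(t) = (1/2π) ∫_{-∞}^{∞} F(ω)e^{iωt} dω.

f(t) = e^{- t} u\left(t\right)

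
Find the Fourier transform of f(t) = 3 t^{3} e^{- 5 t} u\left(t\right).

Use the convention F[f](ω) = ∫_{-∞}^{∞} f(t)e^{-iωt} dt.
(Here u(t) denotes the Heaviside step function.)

F(ω) = \frac{18}{\left(i \omega + 5\right)^{4}}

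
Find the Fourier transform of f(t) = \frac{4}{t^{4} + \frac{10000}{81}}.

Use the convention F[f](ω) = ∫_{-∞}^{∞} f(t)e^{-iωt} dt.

F(ω) = \frac{27 \pi e^{- \frac{5 \sqrt{2} \left|{\omega}\right|}{3}} \sin{\left(\frac{5 \sqrt{2} \left|{\omega}\right|}{3} + \frac{\pi}{4} \right)}}{250}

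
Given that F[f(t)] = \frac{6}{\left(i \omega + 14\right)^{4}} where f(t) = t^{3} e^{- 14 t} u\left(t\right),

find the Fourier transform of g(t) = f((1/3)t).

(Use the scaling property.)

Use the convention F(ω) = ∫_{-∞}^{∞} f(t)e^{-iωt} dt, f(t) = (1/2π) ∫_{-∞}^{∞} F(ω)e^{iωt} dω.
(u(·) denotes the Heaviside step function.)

F[g](ω) = \frac{18}{\left(3 i \omega + 14\right)^{4}}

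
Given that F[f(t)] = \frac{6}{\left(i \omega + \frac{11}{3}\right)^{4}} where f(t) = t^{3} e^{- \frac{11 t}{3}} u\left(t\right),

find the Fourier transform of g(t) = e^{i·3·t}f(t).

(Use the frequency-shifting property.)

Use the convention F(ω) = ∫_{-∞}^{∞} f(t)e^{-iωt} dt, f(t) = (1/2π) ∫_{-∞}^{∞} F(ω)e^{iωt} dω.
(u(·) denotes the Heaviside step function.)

F[g](ω) = \frac{486}{\left(3 i \left(\omega - 3\right) + 11\right)^{4}}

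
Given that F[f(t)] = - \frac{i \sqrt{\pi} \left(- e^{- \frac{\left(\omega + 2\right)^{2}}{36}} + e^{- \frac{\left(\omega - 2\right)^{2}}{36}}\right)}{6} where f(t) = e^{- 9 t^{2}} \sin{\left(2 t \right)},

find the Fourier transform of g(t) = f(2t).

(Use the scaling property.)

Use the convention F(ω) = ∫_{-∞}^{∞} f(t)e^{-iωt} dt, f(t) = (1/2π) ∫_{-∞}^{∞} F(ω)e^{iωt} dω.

F[g](ω) = \frac{i \sqrt{\pi} \left(1 - e^{\frac{\omega}{9}}\right) e^{- \frac{\omega^{2}}{144} - \frac{\omega}{18} - \frac{1}{9}}}{12}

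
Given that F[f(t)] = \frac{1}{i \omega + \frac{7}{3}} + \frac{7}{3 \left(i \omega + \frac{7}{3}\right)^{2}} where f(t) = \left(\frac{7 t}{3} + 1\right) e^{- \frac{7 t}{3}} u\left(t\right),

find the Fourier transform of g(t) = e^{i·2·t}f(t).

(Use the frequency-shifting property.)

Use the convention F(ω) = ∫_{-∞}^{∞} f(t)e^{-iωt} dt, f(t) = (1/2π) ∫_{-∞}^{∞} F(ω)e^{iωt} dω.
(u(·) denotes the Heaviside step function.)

F[g](ω) = \frac{- 9 i \omega - 42 + 18 i}{9 \omega^{2} + \omega \left(-36 - 42 i\right) - 13 + 84 i}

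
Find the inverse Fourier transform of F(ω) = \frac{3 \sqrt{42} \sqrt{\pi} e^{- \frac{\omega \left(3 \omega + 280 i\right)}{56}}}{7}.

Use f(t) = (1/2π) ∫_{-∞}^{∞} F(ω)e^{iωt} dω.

f(t) = 6 e^{- \frac{14 \left(t - 5\right)^{2}}{3}}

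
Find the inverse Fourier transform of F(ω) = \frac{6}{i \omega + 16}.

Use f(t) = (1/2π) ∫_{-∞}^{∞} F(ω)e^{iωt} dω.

f(t) = 6 e^{- 16 t} u\left(t\right)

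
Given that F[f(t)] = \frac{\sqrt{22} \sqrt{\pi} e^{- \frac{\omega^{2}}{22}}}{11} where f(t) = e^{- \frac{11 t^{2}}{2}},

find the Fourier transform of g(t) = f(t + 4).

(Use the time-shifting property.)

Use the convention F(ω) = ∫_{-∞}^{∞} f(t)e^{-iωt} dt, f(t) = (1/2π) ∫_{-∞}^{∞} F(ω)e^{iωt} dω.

F[g](ω) = \frac{\sqrt{22} \sqrt{\pi} e^{\frac{\omega \left(- \omega + 88 i\right)}{22}}}{11}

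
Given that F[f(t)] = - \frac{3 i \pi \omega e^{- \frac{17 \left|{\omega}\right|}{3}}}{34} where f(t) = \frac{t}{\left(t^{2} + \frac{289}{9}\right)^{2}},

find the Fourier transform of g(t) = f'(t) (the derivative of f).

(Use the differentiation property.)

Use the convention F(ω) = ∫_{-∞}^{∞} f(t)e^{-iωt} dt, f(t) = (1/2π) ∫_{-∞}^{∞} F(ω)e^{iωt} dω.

F[g](ω) = \frac{3 \pi \omega^{2} e^{- \frac{17 \left|{\omega}\right|}{3}}}{34}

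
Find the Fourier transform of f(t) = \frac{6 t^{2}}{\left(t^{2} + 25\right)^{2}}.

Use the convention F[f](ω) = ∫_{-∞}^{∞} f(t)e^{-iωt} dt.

F(ω) = \frac{3 \pi \left(1 - 5 \left|{\omega}\right|\right) e^{- 5 \left|{\omega}\right|}}{5}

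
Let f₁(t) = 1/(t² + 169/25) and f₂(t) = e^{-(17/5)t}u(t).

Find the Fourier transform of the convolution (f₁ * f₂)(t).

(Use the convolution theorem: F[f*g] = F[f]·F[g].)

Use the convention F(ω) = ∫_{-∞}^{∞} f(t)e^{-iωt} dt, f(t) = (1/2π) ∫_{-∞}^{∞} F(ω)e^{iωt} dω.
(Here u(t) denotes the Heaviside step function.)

F[f₁*f₂](ω) = \frac{25 \pi e^{- \frac{13 \left|{\omega}\right|}{5}}}{13 \left(5 i \omega + 17\right)}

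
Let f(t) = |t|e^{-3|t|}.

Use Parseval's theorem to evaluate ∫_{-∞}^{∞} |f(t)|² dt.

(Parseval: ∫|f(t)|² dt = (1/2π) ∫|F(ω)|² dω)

∫|f(t)|² dt = \frac{1}{54}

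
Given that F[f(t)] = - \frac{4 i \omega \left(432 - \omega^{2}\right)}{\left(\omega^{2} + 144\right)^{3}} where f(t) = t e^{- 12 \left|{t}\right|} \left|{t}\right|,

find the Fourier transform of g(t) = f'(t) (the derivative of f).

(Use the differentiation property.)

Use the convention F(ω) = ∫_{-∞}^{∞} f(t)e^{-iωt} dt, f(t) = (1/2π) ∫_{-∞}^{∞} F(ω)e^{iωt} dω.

F[g](ω) = \frac{4 \omega^{2} \left(432 - \omega^{2}\right)}{\left(\omega^{2} + 144\right)^{3}}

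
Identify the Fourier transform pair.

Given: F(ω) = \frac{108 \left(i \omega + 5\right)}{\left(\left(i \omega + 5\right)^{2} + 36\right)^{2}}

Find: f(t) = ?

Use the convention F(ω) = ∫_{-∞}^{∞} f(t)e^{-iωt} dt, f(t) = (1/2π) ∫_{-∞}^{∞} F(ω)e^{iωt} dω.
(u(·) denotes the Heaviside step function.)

f(t) = 9 t e^{- 5 t} \sin{\left(6 t \right)} u\left(t\right)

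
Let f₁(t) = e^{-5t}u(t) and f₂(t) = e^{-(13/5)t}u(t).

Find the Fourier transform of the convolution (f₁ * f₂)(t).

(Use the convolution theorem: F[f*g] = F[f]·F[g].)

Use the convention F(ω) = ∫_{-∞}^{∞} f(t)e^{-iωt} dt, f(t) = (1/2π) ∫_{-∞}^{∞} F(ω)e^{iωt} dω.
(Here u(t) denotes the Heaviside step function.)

F[f₁*f₂](ω) = \frac{5}{\left(i \omega + 5\right) \left(5 i \omega + 13\right)}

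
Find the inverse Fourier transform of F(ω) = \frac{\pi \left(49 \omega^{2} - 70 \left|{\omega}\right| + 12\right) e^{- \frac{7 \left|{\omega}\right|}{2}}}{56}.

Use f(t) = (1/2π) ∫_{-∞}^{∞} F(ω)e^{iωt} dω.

f(t) = \frac{2 t^{4}}{\left(t^{2} + \frac{49}{4}\right)^{3}}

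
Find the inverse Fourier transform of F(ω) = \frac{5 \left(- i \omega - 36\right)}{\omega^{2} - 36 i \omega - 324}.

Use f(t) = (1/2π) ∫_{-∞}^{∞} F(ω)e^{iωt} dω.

f(t) = 5 \left(18 t + 1\right) e^{- 18 t} u\left(t\right)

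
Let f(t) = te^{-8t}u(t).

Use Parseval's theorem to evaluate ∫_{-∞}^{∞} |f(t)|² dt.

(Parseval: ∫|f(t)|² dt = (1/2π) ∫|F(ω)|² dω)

∫|f(t)|² dt = \frac{1}{2048}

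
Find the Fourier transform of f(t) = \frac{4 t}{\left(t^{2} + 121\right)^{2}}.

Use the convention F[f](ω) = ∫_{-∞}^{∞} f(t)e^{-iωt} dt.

F(ω) = - \frac{2 i \pi \omega e^{- 11 \left|{\omega}\right|}}{11}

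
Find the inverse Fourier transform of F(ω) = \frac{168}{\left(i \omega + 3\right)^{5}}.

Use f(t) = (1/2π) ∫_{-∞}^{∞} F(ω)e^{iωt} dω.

f(t) = 7 t^{4} e^{- 3 t} u\left(t\right)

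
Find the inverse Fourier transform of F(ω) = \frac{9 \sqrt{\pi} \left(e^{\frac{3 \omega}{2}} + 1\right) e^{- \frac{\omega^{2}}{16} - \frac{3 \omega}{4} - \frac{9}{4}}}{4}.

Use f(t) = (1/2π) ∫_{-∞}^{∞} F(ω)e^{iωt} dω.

f(t) = 9 e^{- 4 t^{2}} \cos{\left(6 t \right)}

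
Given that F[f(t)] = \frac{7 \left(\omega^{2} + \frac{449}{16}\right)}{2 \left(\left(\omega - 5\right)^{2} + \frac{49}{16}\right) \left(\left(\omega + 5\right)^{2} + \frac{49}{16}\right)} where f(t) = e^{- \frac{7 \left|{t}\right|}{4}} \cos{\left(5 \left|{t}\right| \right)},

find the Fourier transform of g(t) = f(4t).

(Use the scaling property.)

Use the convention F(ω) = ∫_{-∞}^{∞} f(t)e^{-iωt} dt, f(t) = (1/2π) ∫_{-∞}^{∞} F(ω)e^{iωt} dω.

F[g](ω) = \frac{14 \left(\omega^{2} + 449\right)}{\omega^{4} - 702 \omega^{2} + 201601}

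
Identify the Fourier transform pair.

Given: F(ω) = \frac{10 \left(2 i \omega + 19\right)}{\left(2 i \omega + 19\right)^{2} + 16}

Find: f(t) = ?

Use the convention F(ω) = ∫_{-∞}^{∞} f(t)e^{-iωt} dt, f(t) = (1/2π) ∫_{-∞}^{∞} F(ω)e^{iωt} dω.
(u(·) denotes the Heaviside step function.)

f(t) = 5 e^{- \frac{19 t}{2}} \cos{\left(2 t \right)} u\left(t\right)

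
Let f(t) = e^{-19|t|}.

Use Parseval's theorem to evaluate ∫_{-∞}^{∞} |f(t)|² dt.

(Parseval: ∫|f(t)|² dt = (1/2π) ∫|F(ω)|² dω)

∫|f(t)|² dt = \frac{1}{19}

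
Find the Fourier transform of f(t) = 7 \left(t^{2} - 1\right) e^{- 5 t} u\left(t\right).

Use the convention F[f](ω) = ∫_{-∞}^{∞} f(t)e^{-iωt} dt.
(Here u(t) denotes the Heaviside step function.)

F(ω) = \frac{7 \left(2 i \omega - \left(i \omega + 5\right)^{3} + 10\right)}{\left(i \omega + 5\right)^{4}}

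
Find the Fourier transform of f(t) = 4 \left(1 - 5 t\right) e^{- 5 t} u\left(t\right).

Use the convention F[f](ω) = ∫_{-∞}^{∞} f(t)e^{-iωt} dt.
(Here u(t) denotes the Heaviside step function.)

F(ω) = \frac{4 i \omega}{- \omega^{2} + 10 i \omega + 25}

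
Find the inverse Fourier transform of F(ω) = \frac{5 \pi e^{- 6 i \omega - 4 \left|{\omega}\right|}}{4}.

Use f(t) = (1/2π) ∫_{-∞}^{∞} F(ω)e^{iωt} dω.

f(t) = \frac{5}{\left(t - 6\right)^{2} + 16}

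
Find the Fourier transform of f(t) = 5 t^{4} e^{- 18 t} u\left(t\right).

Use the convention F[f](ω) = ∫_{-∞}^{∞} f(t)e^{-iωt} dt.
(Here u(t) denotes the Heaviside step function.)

F(ω) = \frac{120}{\left(i \omega + 18\right)^{5}}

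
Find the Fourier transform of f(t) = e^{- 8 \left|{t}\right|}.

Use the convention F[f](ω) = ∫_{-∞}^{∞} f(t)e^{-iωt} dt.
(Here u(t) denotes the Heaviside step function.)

F(ω) = \frac{16}{\omega^{2} + 64}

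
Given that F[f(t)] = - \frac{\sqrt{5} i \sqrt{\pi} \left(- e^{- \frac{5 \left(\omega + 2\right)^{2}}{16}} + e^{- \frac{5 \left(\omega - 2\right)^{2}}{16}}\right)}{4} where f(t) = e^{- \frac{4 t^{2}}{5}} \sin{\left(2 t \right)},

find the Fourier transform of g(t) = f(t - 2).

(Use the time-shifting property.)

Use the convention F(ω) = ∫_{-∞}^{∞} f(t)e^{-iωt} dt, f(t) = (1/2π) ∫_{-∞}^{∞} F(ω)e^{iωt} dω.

F[g](ω) = \frac{\sqrt{5} i \sqrt{\pi} \left(1 - e^{\frac{5 \omega}{2}}\right) e^{- \frac{5 \omega^{2}}{16} - \frac{5 \omega}{4} - 2 i \omega - \frac{5}{4}}}{4}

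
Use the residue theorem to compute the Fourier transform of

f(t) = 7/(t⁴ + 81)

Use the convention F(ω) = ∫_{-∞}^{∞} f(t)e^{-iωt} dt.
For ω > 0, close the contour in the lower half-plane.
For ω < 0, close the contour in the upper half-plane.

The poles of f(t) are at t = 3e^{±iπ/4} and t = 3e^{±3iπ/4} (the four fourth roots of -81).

Let g(z) = f(z)e^{-iωz}; for large |z| the factor e^{-iωz} decays in the lower half-plane when ω > 0 and in the upper half-plane when ω < 0.

Case ω > 0 (lower half-plane, clockwise contour ⇒ F(ω) = -2πi·ΣRes):
  Res_{z = - \frac{3 \sqrt{2}}{2} - \frac{3 \sqrt{2} i}{2}} g(z) = \frac{7 \sqrt{2} i \left(1 - i\right) e^{\frac{3 \sqrt{2} \omega \left(-1 + i\right)}{2}}}{216}
  Res_{z = \frac{3 \sqrt{2}}{2} - \frac{3 \sqrt{2} i}{2}} g(z) = \frac{7 \sqrt{2} i \left(1 + i\right) e^{- \frac{3 \sqrt{2} \omega \left(1 + i\right)}{2}}}{216}
  F(ω) = -2πi·ΣRes = \frac{7 \sqrt{2} \pi \left(1 - i\right) \left(e^{3 \sqrt{2} i \omega} + i\right) e^{- \frac{3 \sqrt{2} \omega \left(1 + i\right)}{2}}}{108} = \frac{7 \pi e^{- \frac{3 \sqrt{2} \omega}{2}} \sin{\left(\frac{3 \sqrt{2} \omega}{2} + \frac{\pi}{4} \right)}}{27}

Case ω < 0 (upper half-plane, counterclockwise contour ⇒ F(ω) = +2πi·ΣRes):
  Res_{z = \frac{3 \sqrt{2}}{2} + \frac{3 \sqrt{2} i}{2}} g(z) = \frac{7 \sqrt{2} i \left(-1 + i\right) e^{\frac{3 \sqrt{2} \omega \left(1 - i\right)}{2}}}{216}
  Res_{z = - \frac{3 \sqrt{2}}{2} + \frac{3 \sqrt{2} i}{2}} g(z) = \frac{7 \sqrt{2} \left(1 - i\right) e^{\frac{3 \sqrt{2} \omega \left(1 + i\right)}{2}}}{216}
  F(ω) = 2πi·ΣRes = - \frac{7 \sqrt{2} i \pi \left(i \left(1 - i\right) e^{\frac{3 \sqrt{2} \omega \left(1 - i\right)}{2}} - \left(1 - i\right) e^{\frac{3 \sqrt{2} \omega \left(1 + i\right)}{2}}\right)}{108} = \frac{7 \pi e^{\frac{3 \sqrt{2} \omega}{2}} \cos{\left(\frac{3 \sqrt{2} \omega}{2} + \frac{\pi}{4} \right)}}{27}

Both cases combine into a single formula in |ω|:

F(ω) = \frac{7 \pi e^{- \frac{3 \sqrt{2} \left|{\omega}\right|}{2}} \sin{\left(\frac{3 \sqrt{2} \left|{\omega}\right|}{2} + \frac{\pi}{4} \right)}}{27}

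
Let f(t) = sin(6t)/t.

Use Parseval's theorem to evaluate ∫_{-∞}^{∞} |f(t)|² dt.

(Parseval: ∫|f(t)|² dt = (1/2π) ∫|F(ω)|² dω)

∫|f(t)|² dt = 6 \pi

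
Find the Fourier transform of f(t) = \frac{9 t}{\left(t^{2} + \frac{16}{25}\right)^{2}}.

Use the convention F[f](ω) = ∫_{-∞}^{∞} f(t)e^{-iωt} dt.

F(ω) = - \frac{45 i \pi \omega e^{- \frac{4 \left|{\omega}\right|}{5}}}{8}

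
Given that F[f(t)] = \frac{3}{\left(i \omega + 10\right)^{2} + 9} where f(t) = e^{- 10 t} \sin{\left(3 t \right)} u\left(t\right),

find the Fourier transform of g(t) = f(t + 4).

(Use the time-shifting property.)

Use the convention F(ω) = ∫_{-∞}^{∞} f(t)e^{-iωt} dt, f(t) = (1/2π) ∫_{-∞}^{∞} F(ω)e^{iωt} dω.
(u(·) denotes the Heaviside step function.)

F[g](ω) = \frac{3 e^{4 i \omega}}{\left(i \omega + 10\right)^{2} + 9}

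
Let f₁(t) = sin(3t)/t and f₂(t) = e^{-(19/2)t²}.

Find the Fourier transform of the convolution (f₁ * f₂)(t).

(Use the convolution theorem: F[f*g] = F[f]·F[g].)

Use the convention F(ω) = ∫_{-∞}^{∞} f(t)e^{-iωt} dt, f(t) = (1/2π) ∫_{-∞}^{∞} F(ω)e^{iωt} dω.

F[f₁*f₂](ω) = \begin{cases} \frac{\sqrt{38} \pi^{\frac{3}{2}} e^{- \frac{\omega^{2}}{38}}}{19} & \text{for}\: \omega > -3 \wedge \omega < 3 \\0 & \text{otherwise} \end{cases}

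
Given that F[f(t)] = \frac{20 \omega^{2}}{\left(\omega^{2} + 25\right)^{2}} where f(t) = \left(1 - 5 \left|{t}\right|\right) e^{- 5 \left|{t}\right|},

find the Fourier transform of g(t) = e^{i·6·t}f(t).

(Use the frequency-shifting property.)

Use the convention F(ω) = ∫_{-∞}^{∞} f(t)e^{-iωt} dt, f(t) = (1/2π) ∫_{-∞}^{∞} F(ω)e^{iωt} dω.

F[g](ω) = \frac{20 \left(\omega - 6\right)^{2}}{\left(\left(\omega - 6\right)^{2} + 25\right)^{2}}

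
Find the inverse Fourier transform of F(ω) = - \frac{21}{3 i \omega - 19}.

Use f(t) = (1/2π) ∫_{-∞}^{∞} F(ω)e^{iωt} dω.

f(t) = 7 e^{\frac{19 t}{3}} u\left(- t\right)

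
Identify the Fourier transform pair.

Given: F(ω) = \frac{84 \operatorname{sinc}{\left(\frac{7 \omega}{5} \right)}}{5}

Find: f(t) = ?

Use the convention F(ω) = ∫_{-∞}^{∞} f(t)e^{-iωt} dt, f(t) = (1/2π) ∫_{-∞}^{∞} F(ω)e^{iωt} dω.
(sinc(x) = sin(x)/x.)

f(t) = 6 \left(\begin{cases} 1 & \text{for}\: \left|{t}\right| < \frac{7}{5} \\0 & \text{otherwise} \end{cases}\right)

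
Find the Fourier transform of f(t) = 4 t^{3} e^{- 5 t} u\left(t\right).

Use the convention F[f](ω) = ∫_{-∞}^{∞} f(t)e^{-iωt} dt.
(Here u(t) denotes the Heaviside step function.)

F(ω) = \frac{24}{\left(i \omega + 5\right)^{4}}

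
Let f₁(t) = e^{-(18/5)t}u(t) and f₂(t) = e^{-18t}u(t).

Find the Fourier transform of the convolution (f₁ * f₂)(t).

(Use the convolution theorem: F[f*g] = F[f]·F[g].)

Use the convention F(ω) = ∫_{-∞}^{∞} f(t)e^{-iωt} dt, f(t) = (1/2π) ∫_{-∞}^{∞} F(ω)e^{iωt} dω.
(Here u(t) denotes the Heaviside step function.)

F[f₁*f₂](ω) = \frac{5}{\left(i \omega + 18\right) \left(5 i \omega + 18\right)}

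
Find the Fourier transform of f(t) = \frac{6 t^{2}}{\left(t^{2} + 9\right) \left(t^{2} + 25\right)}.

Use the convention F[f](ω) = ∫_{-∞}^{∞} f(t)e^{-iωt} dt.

F(ω) = \frac{3 \pi \left(5 - 3 e^{2 \left|{\omega}\right|}\right) e^{- 5 \left|{\omega}\right|}}{8}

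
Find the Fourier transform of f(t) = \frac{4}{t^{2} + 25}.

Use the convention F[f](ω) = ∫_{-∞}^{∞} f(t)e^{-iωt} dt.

F(ω) = \frac{4 \pi e^{- 5 \left|{\omega}\right|}}{5}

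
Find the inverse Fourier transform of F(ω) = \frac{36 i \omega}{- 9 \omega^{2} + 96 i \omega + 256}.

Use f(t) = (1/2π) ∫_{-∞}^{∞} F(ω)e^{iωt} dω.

f(t) = 4 \left(1 - \frac{16 t}{3}\right) e^{- \frac{16 t}{3}} u\left(t\right)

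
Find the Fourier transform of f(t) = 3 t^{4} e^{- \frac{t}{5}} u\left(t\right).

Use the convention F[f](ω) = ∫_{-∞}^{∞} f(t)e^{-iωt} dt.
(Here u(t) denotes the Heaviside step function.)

F(ω) = \frac{225000}{\left(5 i \omega + 1\right)^{5}}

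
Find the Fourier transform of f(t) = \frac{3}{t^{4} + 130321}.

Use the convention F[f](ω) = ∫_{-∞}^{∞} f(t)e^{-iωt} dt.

F(ω) = \frac{3 \pi e^{- \frac{19 \sqrt{2} \left|{\omega}\right|}{2}} \sin{\left(\frac{19 \sqrt{2} \left|{\omega}\right|}{2} + \frac{\pi}{4} \right)}}{6859}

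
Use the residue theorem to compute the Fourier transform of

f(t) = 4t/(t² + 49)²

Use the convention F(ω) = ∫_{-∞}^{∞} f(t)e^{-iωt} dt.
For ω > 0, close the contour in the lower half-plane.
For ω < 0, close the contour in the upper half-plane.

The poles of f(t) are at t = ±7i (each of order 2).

Let g(z) = f(z)e^{-iωz}; for large |z| the factor e^{-iωz} decays in the lower half-plane when ω > 0 and in the upper half-plane when ω < 0.

Case ω > 0 (lower half-plane, clockwise contour ⇒ F(ω) = -2πi·ΣRes):
  Res_{z = - 7 i} g(z) = \frac{\omega e^{- 7 \omega}}{7} (pole of order 2)
  F(ω) = -2πi·ΣRes = - \frac{2 i \pi \omega e^{- 7 \omega}}{7}

Case ω < 0 (upper half-plane, counterclockwise contour ⇒ F(ω) = +2πi·ΣRes):
  Res_{z = 7 i} g(z) = - \frac{\omega e^{7 \omega}}{7} (pole of order 2)
  F(ω) = 2πi·ΣRes = - \frac{2 i \pi \omega e^{7 \omega}}{7}

Both cases combine into a single formula in |ω|:

F(ω) = - \frac{2 i \pi \omega e^{- 7 \left|{\omega}\right|}}{7}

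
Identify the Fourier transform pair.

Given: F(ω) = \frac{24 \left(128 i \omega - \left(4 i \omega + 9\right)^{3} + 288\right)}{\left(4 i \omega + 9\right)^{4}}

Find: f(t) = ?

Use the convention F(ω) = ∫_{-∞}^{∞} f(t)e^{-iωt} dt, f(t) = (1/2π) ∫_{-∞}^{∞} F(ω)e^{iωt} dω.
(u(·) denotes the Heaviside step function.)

f(t) = 6 \left(t^{2} - 1\right) e^{- \frac{9 t}{4}} u\left(t\right)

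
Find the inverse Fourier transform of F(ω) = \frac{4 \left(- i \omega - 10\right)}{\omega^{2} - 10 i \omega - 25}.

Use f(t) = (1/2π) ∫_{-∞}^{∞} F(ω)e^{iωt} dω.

f(t) = 4 \left(5 t + 1\right) e^{- 5 t} u\left(t\right)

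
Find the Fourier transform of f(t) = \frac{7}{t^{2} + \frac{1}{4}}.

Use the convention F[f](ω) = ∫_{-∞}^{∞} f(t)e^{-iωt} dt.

F(ω) = 14 \pi e^{- \frac{\left|{\omega}\right|}{2}}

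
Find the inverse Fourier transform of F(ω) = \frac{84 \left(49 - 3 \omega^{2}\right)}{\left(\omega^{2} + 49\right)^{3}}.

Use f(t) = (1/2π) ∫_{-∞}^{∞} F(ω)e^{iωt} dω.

f(t) = 3 t^{2} e^{- 7 \left|{t}\right|}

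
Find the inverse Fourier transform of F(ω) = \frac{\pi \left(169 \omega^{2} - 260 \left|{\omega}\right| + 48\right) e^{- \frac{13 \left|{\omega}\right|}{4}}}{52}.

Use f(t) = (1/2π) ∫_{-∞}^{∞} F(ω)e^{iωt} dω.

f(t) = \frac{8 t^{4}}{\left(t^{2} + \frac{169}{16}\right)^{3}}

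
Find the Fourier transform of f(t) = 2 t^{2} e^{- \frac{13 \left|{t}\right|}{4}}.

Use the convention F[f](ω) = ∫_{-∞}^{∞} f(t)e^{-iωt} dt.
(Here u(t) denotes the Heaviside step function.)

F(ω) = \frac{6656 \left(169 - 48 \omega^{2}\right)}{\left(16 \omega^{2} + 169\right)^{3}}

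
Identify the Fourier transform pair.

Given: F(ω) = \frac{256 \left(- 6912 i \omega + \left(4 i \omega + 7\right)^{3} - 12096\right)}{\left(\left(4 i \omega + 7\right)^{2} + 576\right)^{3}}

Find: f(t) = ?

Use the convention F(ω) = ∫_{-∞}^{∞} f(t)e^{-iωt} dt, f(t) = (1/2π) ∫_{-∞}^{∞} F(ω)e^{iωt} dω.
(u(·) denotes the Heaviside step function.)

f(t) = 2 t^{2} e^{- \frac{7 t}{4}} \cos{\left(6 t \right)} u\left(t\right)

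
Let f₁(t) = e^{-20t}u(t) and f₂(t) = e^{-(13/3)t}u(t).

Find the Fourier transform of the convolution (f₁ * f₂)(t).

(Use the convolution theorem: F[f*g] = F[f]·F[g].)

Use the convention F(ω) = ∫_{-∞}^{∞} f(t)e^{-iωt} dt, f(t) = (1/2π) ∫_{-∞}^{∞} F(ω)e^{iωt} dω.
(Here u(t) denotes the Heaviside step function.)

F[f₁*f₂](ω) = \frac{3}{\left(i \omega + 20\right) \left(3 i \omega + 13\right)}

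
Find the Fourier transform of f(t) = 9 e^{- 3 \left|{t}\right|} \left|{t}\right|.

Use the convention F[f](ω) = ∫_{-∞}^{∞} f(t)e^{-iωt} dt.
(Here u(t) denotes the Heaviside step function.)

F(ω) = \frac{18 \left(9 - \omega^{2}\right)}{\left(\omega^{2} + 9\right)^{2}}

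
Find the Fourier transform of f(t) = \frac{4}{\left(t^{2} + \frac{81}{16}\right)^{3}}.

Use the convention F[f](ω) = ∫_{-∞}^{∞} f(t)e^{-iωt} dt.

F(ω) = \frac{32 \pi \left(27 \omega^{2} + 36 \left|{\omega}\right| + 16\right) e^{- \frac{9 \left|{\omega}\right|}{4}}}{19683}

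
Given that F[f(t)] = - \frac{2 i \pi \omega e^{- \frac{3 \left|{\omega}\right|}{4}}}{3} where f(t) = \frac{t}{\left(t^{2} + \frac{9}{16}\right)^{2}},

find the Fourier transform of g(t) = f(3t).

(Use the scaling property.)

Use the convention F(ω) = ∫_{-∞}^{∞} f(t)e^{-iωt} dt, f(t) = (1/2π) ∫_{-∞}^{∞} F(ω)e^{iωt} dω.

F[g](ω) = - \frac{2 i \pi \omega e^{- \frac{\left|{\omega}\right|}{4}}}{27}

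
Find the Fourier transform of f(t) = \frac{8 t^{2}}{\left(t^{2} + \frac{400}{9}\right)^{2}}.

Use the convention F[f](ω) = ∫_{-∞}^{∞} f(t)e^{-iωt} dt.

F(ω) = \frac{\pi \left(3 - 20 \left|{\omega}\right|\right) e^{- \frac{20 \left|{\omega}\right|}{3}}}{5}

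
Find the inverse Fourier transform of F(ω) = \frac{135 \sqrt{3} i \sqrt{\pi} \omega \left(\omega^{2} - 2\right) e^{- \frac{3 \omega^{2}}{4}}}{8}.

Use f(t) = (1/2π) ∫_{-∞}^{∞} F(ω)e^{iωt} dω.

f(t) = 5 t^{3} e^{- \frac{t^{2}}{3}}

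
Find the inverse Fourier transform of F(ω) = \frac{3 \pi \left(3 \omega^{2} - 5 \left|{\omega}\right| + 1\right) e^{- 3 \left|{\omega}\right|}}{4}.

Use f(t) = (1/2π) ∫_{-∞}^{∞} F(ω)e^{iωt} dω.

f(t) = \frac{6 t^{4}}{\left(t^{2} + 9\right)^{3}}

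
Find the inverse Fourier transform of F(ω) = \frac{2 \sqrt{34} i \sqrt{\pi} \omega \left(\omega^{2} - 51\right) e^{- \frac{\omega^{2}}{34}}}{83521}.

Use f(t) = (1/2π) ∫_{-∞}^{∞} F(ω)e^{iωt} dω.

f(t) = 2 t^{3} e^{- \frac{17 t^{2}}{2}}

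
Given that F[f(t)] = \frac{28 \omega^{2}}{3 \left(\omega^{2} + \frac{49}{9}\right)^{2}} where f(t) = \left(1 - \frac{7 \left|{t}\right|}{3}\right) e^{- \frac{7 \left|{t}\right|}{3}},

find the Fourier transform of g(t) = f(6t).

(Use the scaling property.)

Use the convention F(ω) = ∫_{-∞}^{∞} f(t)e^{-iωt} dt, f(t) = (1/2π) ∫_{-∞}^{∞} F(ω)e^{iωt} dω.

F[g](ω) = \frac{56 \omega^{2}}{\left(\omega^{2} + 196\right)^{2}}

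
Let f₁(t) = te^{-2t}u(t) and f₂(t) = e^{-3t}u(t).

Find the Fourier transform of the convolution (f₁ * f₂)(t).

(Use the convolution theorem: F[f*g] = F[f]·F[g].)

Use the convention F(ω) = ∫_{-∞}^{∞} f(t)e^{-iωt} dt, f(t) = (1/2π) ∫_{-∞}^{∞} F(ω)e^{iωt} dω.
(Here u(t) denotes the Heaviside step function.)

F[f₁*f₂](ω) = \frac{1}{\left(i \omega + 2\right)^{2} \left(i \omega + 3\right)}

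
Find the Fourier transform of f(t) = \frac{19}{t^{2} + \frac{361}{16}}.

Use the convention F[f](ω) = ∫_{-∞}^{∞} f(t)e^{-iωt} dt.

F(ω) = 4 \pi e^{- \frac{19 \left|{\omega}\right|}{4}}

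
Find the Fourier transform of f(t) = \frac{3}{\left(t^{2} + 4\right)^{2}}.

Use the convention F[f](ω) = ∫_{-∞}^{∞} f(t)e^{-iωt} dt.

F(ω) = \frac{3 \pi \left(2 \left|{\omega}\right| + 1\right) e^{- 2 \left|{\omega}\right|}}{16}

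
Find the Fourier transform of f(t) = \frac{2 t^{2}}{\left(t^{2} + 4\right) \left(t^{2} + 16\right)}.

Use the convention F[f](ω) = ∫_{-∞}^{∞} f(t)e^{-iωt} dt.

F(ω) = \frac{\pi \left(2 - e^{2 \left|{\omega}\right|}\right) e^{- 4 \left|{\omega}\right|}}{3}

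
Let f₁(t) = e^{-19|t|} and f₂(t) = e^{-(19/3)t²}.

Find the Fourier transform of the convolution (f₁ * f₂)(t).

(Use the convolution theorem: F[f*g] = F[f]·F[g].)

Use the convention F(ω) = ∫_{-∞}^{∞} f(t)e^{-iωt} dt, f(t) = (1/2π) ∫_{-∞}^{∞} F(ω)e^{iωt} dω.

F[f₁*f₂](ω) = \frac{2 \sqrt{57} \sqrt{\pi} e^{- \frac{3 \omega^{2}}{76}}}{\omega^{2} + 361}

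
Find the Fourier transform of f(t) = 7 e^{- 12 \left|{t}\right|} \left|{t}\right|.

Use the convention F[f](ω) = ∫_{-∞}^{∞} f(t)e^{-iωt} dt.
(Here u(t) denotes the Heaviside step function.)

F(ω) = \frac{14 \left(144 - \omega^{2}\right)}{\left(\omega^{2} + 144\right)^{2}}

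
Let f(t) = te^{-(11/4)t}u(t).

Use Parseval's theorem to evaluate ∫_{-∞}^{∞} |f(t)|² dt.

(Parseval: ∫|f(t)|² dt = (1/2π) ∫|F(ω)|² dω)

∫|f(t)|² dt = \frac{16}{1331}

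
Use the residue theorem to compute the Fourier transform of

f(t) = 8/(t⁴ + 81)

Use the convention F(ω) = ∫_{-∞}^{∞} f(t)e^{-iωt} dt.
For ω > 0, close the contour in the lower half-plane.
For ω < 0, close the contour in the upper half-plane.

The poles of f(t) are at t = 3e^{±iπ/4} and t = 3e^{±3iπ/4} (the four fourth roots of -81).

Let g(z) = f(z)e^{-iωz}; for large |z| the factor e^{-iωz} decays in the lower half-plane when ω > 0 and in the upper half-plane when ω < 0.

Case ω > 0 (lower half-plane, clockwise contour ⇒ F(ω) = -2πi·ΣRes):
  Res_{z = - \frac{3 \sqrt{2}}{2} - \frac{3 \sqrt{2} i}{2}} g(z) = \frac{\sqrt{2} \left(1 + i\right) e^{\frac{3 \sqrt{2} \omega \left(-1 + i\right)}{2}}}{27}
  Res_{z = \frac{3 \sqrt{2}}{2} - \frac{3 \sqrt{2} i}{2}} g(z) = \frac{\sqrt{2} \left(-1 + i\right) e^{- \frac{3 \sqrt{2} \omega \left(1 + i\right)}{2}}}{27}
  F(ω) = -2πi·ΣRes = \frac{2 \sqrt{2} \pi \left(\left(1 - i\right) e^{3 \sqrt{2} i \omega} + 1 + i\right) e^{- \frac{3 \sqrt{2} \omega \left(1 + i\right)}{2}}}{27} = \frac{8 \pi e^{- \frac{3 \sqrt{2} \omega}{2}} \sin{\left(\frac{3 \sqrt{2} \omega}{2} + \frac{\pi}{4} \right)}}{27}

Case ω < 0 (upper half-plane, counterclockwise contour ⇒ F(ω) = +2πi·ΣRes):
  Res_{z = \frac{3 \sqrt{2}}{2} + \frac{3 \sqrt{2} i}{2}} g(z) = - \frac{\sqrt{2} \left(1 + i\right) e^{\frac{3 \sqrt{2} \omega \left(1 - i\right)}{2}}}{27}
  Res_{z = - \frac{3 \sqrt{2}}{2} + \frac{3 \sqrt{2} i}{2}} g(z) = \frac{\sqrt{2} \left(1 - i\right) e^{\frac{3 \sqrt{2} \omega \left(1 + i\right)}{2}}}{27}
  F(ω) = 2πi·ΣRes = - \frac{2 \sqrt{2} i \pi \left(\left(1 + i\right) e^{\frac{3 \sqrt{2} \omega \left(1 - i\right)}{2}} - \left(1 - i\right) e^{\frac{3 \sqrt{2} \omega \left(1 + i\right)}{2}}\right)}{27} = \frac{8 \pi e^{\frac{3 \sqrt{2} \omega}{2}} \cos{\left(\frac{3 \sqrt{2} \omega}{2} + \frac{\pi}{4} \right)}}{27}

Both cases combine into a single formula in |ω|:

F(ω) = \frac{8 \pi e^{- \frac{3 \sqrt{2} \left|{\omega}\right|}{2}} \sin{\left(\frac{3 \sqrt{2} \left|{\omega}\right|}{2} + \frac{\pi}{4} \right)}}{27}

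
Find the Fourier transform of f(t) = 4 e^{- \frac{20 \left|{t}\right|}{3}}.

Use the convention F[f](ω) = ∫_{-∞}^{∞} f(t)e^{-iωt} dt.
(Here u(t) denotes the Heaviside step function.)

F(ω) = \frac{480}{9 \omega^{2} + 400}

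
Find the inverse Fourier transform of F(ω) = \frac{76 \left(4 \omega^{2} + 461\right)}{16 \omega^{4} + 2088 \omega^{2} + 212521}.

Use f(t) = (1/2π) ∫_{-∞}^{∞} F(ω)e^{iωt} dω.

f(t) = e^{- \frac{19 \left|{t}\right|}{2}} \cos{\left(5 \left|{t}\right| \right)}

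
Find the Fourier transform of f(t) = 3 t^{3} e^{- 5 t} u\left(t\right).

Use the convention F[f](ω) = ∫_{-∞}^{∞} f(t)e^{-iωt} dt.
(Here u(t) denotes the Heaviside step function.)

F(ω) = \frac{18}{\left(i \omega + 5\right)^{4}}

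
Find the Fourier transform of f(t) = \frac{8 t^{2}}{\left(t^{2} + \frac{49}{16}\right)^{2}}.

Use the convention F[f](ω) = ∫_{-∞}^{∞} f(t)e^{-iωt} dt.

F(ω) = \frac{4 \pi \left(4 - 7 \left|{\omega}\right|\right) e^{- \frac{7 \left|{\omega}\right|}{4}}}{7}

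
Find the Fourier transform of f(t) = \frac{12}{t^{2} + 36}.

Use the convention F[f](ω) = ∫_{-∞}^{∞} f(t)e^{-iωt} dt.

F(ω) = 2 \pi e^{- 6 \left|{\omega}\right|}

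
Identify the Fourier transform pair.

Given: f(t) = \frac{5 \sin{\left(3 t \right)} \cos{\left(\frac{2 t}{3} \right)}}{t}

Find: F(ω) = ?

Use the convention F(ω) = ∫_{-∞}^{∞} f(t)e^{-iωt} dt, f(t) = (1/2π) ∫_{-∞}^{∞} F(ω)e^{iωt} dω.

F(ω) = \begin{cases} 5 \pi & \text{for}\: \omega > - \frac{7}{3} \wedge \omega < \frac{7}{3} \\\frac{5 \pi}{2} & \text{for}\: \omega > - \frac{11}{3} \wedge \omega < \frac{11}{3} \\0 & \text{otherwise} \end{cases}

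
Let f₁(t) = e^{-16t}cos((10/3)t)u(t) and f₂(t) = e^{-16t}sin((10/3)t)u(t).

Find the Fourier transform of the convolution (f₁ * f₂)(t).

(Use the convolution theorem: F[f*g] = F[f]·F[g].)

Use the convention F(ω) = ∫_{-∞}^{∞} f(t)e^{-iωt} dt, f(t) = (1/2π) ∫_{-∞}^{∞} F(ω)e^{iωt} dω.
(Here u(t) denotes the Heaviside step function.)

F[f₁*f₂](ω) = \frac{270 \left(i \omega + 16\right)}{\left(9 \left(i \omega + 16\right)^{2} + 100\right)^{2}}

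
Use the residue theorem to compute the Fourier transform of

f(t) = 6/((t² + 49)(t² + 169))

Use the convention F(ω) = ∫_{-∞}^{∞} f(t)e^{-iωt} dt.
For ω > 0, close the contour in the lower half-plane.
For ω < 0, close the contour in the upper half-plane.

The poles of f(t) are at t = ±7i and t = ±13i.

Let g(z) = f(z)e^{-iωz}; for large |z| the factor e^{-iωz} decays in the lower half-plane when ω > 0 and in the upper half-plane when ω < 0.

Case ω > 0 (lower half-plane, clockwise contour ⇒ F(ω) = -2πi·ΣRes):
  Res_{z = - 7 i} g(z) = \frac{i e^{- 7 \omega}}{280}
  Res_{z = - 13 i} g(z) = - \frac{i e^{- 13 \omega}}{520}
  F(ω) = -2πi·ΣRes = \frac{\pi \left(13 e^{6 \omega} - 7\right) e^{- 13 \omega}}{1820}

Case ω < 0 (upper half-plane, counterclockwise contour ⇒ F(ω) = +2πi·ΣRes):
  Res_{z = 7 i} g(z) = - \frac{i e^{7 \omega}}{280}
  Res_{z = 13 i} g(z) = \frac{i e^{13 \omega}}{520}
  F(ω) = 2πi·ΣRes = \frac{\pi \left(13 - 7 e^{6 \omega}\right) e^{7 \omega}}{1820}

Both cases combine into a single formula in |ω|:

F(ω) = \frac{\pi \left(13 e^{6 \left|{\omega}\right|} - 7\right) e^{- 13 \left|{\omega}\right|}}{1820}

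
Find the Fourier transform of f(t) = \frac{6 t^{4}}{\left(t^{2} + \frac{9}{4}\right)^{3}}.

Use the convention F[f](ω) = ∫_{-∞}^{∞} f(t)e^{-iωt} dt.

F(ω) = \frac{3 \pi \left(3 \omega^{2} - 10 \left|{\omega}\right| + 4\right) e^{- \frac{3 \left|{\omega}\right|}{2}}}{8}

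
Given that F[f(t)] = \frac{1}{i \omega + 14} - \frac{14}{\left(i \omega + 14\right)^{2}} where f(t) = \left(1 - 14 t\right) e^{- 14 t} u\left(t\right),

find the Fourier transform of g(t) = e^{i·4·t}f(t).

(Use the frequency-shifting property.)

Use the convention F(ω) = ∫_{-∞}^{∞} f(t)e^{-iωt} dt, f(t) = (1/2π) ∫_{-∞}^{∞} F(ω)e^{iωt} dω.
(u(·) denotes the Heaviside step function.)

F[g](ω) = \frac{i \left(4 - \omega\right)}{\omega^{2} - 4 \omega \left(2 + 7 i\right) - 180 + 112 i}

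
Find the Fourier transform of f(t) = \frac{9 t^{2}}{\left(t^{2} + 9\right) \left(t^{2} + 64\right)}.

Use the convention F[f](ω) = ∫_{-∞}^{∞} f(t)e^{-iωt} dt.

F(ω) = \frac{9 \pi \left(8 - 3 e^{5 \left|{\omega}\right|}\right) e^{- 8 \left|{\omega}\right|}}{55}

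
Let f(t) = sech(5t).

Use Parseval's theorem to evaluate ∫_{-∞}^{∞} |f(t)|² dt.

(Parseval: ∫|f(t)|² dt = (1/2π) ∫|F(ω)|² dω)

∫|f(t)|² dt = \frac{2}{5}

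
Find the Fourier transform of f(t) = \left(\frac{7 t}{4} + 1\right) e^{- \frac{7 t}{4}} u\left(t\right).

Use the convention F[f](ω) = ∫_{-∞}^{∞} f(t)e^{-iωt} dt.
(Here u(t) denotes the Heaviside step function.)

F(ω) = \frac{8 \left(- 2 i \omega - 7\right)}{16 \omega^{2} - 56 i \omega - 49}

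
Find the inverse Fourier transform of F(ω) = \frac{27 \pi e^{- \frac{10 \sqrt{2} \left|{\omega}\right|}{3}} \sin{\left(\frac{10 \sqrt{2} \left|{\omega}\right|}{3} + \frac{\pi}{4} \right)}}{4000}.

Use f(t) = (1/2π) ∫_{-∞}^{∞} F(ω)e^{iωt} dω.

f(t) = \frac{2}{t^{4} + \frac{160000}{81}}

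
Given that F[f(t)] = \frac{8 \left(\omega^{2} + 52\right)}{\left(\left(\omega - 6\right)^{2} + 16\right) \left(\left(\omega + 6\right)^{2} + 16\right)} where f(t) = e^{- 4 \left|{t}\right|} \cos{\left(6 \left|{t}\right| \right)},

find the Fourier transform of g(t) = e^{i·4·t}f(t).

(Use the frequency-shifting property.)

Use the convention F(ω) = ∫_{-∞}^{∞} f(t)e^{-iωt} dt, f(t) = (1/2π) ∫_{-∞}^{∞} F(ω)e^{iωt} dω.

F[g](ω) = \frac{8 \left(\left(\omega - 4\right)^{2} + 52\right)}{\left(\left(\omega - 10\right)^{2} + 16\right) \left(\left(\omega + 2\right)^{2} + 16\right)}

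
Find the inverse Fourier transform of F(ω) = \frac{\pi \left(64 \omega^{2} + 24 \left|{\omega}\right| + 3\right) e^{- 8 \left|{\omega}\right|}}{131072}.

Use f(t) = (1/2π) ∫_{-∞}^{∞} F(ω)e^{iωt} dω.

f(t) = \frac{2}{\left(t^{2} + 64\right)^{3}}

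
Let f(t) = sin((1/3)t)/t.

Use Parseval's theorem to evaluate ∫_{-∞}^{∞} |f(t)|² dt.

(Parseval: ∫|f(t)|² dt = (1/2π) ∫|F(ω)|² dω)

∫|f(t)|² dt = \frac{\pi}{3}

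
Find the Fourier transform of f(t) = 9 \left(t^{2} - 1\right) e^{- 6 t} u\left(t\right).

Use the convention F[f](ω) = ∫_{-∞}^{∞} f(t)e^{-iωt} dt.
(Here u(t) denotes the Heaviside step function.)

F(ω) = \frac{9 \left(2 i \omega - \left(i \omega + 6\right)^{3} + 12\right)}{\left(i \omega + 6\right)^{4}}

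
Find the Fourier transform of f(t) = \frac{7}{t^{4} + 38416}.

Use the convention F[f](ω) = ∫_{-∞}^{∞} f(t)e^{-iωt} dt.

F(ω) = \frac{\pi e^{- 7 \sqrt{2} \left|{\omega}\right|} \sin{\left(7 \sqrt{2} \left|{\omega}\right| + \frac{\pi}{4} \right)}}{392}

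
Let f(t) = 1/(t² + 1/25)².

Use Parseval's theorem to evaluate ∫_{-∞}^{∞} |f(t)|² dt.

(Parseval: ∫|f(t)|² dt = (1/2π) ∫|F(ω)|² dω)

∫|f(t)|² dt = \frac{390625 \pi}{16}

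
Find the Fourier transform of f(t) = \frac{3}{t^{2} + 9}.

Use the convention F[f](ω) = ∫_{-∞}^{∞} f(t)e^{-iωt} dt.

F(ω) = \pi e^{- 3 \left|{\omega}\right|}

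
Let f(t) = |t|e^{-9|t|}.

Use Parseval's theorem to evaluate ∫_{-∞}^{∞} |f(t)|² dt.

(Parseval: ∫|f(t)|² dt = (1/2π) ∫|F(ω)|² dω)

∫|f(t)|² dt = \frac{1}{1458}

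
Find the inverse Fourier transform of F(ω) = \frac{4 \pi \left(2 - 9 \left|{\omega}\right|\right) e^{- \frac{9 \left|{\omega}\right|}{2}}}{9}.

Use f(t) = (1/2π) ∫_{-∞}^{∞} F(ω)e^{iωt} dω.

f(t) = \frac{8 t^{2}}{\left(t^{2} + \frac{81}{4}\right)^{2}}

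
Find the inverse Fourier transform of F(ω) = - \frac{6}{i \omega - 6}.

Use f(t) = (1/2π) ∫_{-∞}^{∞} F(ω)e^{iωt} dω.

f(t) = 6 e^{6 t} u\left(- t\right)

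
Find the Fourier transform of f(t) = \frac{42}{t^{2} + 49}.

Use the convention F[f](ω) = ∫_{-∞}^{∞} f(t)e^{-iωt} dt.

F(ω) = 6 \pi e^{- 7 \left|{\omega}\right|}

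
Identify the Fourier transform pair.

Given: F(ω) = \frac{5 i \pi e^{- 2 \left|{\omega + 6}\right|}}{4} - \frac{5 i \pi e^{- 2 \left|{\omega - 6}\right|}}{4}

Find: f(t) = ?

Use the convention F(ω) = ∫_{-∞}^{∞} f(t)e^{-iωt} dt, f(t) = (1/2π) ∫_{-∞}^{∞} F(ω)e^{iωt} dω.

f(t) = \frac{5 \sin{\left(6 t \right)}}{t^{2} + 4}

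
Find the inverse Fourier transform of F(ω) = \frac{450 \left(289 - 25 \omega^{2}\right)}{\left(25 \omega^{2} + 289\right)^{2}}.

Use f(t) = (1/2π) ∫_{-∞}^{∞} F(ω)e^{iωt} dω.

f(t) = 9 e^{- \frac{17 \left|{t}\right|}{5}} \left|{t}\right|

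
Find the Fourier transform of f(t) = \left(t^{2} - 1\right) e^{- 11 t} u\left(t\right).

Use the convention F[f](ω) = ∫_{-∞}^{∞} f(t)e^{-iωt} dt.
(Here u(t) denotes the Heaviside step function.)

F(ω) = \frac{2 i \omega - \left(i \omega + 11\right)^{3} + 22}{\left(i \omega + 11\right)^{4}}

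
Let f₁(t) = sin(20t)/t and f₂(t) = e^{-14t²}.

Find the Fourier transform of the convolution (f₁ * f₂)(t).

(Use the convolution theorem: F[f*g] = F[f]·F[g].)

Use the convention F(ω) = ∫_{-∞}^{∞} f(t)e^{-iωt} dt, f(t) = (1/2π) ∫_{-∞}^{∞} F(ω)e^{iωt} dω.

F[f₁*f₂](ω) = \begin{cases} \frac{\sqrt{14} \pi^{\frac{3}{2}} e^{- \frac{\omega^{2}}{56}}}{14} & \text{for}\: \omega > -20 \wedge \omega < 20 \\0 & \text{otherwise} \end{cases}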